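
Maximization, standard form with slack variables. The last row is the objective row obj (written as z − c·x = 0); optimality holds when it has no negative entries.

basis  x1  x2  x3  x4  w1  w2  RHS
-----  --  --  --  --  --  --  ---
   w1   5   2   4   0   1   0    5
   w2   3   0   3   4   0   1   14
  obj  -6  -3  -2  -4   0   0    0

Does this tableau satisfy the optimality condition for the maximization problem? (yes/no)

no

The obj-row has a negative entry -6 in column x1, so it is not optimal.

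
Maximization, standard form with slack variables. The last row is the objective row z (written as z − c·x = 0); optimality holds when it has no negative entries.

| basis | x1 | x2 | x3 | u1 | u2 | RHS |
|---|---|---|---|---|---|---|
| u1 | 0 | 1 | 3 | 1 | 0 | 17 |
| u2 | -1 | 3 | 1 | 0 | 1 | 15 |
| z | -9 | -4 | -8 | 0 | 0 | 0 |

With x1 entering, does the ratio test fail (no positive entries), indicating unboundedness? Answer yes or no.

Every constraint-row entry in column x1 is ≤ 0, so increasing x1 is unbounded.

yes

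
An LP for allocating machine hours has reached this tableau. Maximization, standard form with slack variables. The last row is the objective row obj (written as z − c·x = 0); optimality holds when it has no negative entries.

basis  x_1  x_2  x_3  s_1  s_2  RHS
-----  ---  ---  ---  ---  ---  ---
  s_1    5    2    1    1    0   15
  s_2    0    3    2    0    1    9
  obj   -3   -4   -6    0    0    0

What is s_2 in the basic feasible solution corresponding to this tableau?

s_2 is basic (row 2); its value is the RHS of that row, 9.

9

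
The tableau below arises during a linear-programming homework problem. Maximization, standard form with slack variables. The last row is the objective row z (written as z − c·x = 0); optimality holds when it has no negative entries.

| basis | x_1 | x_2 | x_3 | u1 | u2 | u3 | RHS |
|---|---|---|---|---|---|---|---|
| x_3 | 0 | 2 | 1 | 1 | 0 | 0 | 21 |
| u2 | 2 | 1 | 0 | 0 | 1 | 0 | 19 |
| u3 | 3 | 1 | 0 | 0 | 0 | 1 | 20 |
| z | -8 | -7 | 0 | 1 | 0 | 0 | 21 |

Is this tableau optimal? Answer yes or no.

The z-row has a negative entry -8 in column x_1, so it is not optimal.

no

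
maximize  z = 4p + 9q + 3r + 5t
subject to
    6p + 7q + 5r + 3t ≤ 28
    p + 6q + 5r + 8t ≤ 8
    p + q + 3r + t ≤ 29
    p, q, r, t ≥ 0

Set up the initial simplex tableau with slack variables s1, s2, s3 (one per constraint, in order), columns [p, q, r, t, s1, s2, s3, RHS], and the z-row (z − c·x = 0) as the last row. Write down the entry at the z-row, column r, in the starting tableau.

-3

The z-row carries the negated objective coefficients: the r entry is -3.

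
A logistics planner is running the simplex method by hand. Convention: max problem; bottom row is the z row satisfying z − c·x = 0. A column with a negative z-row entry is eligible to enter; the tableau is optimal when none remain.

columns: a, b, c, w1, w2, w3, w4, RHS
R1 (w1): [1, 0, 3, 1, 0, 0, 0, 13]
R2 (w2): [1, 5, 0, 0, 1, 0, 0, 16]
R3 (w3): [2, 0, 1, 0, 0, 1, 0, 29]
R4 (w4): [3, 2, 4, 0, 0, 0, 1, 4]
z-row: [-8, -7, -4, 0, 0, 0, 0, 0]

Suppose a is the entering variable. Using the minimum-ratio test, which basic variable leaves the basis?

Column a entries and ratios — w1: 13/1 = 13; w2: 16/1 = 16; w3: 29/2 = 29/2; w4: 4/3 = 4/3.
Smallest ratio is 4/3 in the row of w4, so w4 leaves.

w4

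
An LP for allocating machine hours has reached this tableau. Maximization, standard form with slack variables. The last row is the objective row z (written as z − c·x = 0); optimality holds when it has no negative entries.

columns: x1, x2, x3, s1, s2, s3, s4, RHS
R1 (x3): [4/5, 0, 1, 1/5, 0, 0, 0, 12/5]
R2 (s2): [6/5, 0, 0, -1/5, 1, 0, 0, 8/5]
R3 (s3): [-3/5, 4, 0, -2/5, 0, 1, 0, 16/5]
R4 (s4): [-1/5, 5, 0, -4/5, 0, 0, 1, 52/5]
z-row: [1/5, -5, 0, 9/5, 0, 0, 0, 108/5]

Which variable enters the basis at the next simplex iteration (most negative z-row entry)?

x2

Negative z-row entries: x2: -5.
The most negative is -5 in column x2, so x2 enters.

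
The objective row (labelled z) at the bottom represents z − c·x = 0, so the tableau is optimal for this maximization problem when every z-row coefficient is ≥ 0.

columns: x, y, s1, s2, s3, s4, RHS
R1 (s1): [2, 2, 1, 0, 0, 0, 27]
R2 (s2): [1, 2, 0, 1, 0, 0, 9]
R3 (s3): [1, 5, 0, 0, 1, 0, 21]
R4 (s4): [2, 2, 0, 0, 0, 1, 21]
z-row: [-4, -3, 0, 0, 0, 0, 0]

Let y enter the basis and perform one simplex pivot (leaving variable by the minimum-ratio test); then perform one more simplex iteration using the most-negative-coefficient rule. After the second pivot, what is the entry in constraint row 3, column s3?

Ratio test on column y — row 1: 27/2 = 27/2; row 2: 9/2 = 9/2; row 3: 21/5 = 21/5; row 4: 21/2 = 21/2. Minimum is 21/5 at row 3 (s3 leaves); pivot element 5.
Divide row 3 by 5; eliminate column y from the other rows.
Second iteration: most negative z-row entry is -17/5 in column x, so x enters.
Ratio test on column x — row 1: (93/5)/(8/5) = 93/8; row 2: (3/5)/(3/5) = 1; row 3: (21/5)/(1/5) = 21; row 4: (63/5)/(8/5) = 63/8. Minimum is 1 at row 2 (s2 leaves); pivot element 3/5.
Divide row 2 by 3/5; eliminate column x from the other rows.
After both pivots, the entry at constraint row 3, column s3 is 1/3.

1/3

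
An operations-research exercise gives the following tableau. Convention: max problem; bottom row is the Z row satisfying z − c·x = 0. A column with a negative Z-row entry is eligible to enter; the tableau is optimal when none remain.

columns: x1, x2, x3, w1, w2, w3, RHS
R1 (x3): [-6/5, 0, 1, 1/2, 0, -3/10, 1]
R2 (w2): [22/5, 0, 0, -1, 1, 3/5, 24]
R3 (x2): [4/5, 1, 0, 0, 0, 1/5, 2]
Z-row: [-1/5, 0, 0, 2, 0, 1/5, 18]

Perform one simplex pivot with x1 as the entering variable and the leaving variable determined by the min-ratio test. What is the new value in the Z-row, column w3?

1/4

Ratio test on column x1 — row 1: entry -6/5 ≤ 0; row 2: 24/(22/5) = 60/11; row 3: 2/(4/5) = 5/2. Minimum is 5/2 at row 3 (x2 leaves); pivot element 4/5.
Divide row 3 by 4/5; eliminate column x1 from the other rows.
Z-row update in column w3: 1/5 − (-1/5)·(1/4) = 1/4.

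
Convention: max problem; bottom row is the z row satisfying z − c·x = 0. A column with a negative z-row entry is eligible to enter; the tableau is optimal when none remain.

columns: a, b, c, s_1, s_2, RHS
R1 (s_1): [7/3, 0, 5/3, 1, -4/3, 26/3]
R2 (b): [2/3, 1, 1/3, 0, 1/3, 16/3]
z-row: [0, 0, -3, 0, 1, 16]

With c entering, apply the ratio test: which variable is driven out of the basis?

s_1

Column c entries and ratios — s_1: (26/3)/(5/3) = 26/5; b: (16/3)/(1/3) = 16.
Smallest ratio is 26/5 in the row of s_1, so s_1 leaves.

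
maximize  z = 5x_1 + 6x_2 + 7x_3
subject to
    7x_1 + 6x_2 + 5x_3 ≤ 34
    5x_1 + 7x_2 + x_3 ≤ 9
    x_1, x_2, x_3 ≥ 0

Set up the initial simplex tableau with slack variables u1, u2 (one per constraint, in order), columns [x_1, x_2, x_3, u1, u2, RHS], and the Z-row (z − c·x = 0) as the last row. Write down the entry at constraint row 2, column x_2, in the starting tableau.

7

Constraint 2 has coefficient 7 on x_2.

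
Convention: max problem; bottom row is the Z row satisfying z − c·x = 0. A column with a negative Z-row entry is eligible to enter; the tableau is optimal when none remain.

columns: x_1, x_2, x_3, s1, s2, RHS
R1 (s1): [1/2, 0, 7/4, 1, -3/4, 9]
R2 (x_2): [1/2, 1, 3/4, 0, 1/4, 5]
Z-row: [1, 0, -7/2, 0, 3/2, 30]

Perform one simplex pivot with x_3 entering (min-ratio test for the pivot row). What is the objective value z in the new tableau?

48

Ratio test on column x_3 — row 1: 9/(7/4) = 36/7; row 2: 5/(3/4) = 20/3. Minimum is 36/7 at row 1 (s1 leaves); pivot element 7/4.
Pivot on row 1; the Z-row RHS becomes 30 − (-7/2)·(36/7) = 48.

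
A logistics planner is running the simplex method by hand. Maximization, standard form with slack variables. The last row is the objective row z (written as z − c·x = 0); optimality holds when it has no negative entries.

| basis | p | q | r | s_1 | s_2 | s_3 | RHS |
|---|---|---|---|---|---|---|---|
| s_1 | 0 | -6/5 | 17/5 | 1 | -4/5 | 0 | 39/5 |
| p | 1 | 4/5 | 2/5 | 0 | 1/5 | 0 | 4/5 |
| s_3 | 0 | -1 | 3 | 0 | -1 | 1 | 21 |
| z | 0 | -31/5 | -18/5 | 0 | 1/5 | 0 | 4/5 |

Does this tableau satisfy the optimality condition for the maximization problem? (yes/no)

The z-row has a negative entry -31/5 in column q, so it is not optimal.

no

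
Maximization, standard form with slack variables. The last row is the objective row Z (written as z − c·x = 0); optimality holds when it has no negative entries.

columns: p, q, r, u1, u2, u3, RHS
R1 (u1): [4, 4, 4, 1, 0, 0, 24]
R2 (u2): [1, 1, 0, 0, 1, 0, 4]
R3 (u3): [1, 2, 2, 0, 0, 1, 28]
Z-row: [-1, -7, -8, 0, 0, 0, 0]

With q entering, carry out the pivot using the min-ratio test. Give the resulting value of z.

Ratio test on column q — row 1: 24/4 = 6; row 2: 4/1 = 4; row 3: 28/2 = 14. Minimum is 4 at row 2 (u2 leaves); pivot element 1.
Pivot on row 2; the Z-row RHS becomes 0 − (-7)·4 = 28.

28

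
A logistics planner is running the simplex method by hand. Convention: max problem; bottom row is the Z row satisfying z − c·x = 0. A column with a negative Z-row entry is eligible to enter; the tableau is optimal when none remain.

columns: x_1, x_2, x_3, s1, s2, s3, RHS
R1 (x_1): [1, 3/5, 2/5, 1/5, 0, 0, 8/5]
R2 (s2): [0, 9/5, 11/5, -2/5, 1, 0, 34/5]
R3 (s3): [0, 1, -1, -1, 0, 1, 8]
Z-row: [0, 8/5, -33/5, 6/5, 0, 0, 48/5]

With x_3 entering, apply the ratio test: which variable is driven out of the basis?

Column x_3 entries and ratios — x_1: (8/5)/(2/5) = 4; s2: (34/5)/(11/5) = 34/11; s3: -1 ≤ 0, skip.
Smallest ratio is 34/11 in the row of s2, so s2 leaves.

s2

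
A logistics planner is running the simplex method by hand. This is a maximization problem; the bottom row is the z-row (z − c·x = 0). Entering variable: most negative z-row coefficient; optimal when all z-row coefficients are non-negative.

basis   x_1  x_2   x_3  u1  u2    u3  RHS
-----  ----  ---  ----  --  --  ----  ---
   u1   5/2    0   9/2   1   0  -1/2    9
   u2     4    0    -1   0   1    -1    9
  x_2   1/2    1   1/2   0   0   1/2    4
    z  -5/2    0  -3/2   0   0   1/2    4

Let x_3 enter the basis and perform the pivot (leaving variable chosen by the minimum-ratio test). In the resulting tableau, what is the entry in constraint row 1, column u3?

-1/9

Ratio test on column x_3 — row 1: 9/(9/2) = 2; row 2: entry -1 ≤ 0; row 3: 4/(1/2) = 8. Minimum is 2 at row 1 (u1 leaves); pivot element 9/2.
Divide row 1 by 9/2; eliminate column x_3 from the other rows.
In the new row 1, the u3 entry is the old entry divided by the pivot: (-1/2)/(9/2) = -1/9.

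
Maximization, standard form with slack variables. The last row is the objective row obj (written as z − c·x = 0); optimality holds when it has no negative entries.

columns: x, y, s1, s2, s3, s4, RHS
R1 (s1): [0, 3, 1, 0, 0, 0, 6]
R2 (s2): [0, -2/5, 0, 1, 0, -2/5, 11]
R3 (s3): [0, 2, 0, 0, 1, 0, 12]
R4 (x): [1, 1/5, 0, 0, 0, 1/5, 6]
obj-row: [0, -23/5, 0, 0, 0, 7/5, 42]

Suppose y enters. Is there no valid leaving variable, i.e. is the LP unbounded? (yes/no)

Column y has positive entries in row(s) 1, 3, 4, so the ratio test bounds it — not unbounded.

no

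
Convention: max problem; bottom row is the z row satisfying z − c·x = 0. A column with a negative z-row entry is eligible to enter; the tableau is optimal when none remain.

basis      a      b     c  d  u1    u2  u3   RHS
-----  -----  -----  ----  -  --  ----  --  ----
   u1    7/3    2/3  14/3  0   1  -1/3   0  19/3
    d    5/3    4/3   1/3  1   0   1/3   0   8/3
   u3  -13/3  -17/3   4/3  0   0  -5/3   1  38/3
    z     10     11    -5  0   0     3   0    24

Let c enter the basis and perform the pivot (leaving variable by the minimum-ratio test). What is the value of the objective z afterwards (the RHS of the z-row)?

431/14

Ratio test on column c — row 1: (19/3)/(14/3) = 19/14; row 2: (8/3)/(1/3) = 8; row 3: (38/3)/(4/3) = 19/2. Minimum is 19/14 at row 1 (u1 leaves); pivot element 14/3.
Pivot on row 1; the z-row RHS becomes 24 − (-5)·(19/14) = 431/14.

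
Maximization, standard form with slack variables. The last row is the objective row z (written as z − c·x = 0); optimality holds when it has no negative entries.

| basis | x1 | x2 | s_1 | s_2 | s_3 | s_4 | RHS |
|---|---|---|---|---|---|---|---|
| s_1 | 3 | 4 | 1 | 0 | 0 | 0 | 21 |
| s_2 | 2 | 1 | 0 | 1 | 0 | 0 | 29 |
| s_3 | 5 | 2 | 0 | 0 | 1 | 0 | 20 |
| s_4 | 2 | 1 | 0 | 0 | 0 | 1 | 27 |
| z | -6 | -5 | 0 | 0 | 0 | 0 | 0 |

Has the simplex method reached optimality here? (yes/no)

The z-row has a negative entry -6 in column x1, so it is not optimal.

no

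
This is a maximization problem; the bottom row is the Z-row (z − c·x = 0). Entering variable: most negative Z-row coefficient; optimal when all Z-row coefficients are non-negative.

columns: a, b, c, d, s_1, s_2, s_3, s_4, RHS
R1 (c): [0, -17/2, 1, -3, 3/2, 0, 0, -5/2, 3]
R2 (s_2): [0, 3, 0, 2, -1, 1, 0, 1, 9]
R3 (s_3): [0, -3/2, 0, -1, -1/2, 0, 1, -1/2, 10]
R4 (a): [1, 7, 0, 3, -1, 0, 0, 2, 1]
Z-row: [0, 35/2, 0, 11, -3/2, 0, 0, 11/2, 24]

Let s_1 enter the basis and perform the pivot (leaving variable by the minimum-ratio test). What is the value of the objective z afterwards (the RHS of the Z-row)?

27

Ratio test on column s_1 — row 1: 3/(3/2) = 2; row 2: entry -1 ≤ 0; row 3: entry -1/2 ≤ 0; row 4: entry -1 ≤ 0. Minimum is 2 at row 1 (c leaves); pivot element 3/2.
Pivot on row 1; the Z-row RHS becomes 24 − (-3/2)·2 = 27.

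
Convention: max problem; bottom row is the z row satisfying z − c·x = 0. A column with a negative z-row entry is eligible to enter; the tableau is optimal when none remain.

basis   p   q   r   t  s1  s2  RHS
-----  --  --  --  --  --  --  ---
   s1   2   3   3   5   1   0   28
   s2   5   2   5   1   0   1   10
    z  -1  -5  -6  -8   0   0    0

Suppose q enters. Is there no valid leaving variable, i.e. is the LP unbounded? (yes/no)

no

Column q has positive entries in row(s) 1, 2, so the ratio test bounds it — not unbounded.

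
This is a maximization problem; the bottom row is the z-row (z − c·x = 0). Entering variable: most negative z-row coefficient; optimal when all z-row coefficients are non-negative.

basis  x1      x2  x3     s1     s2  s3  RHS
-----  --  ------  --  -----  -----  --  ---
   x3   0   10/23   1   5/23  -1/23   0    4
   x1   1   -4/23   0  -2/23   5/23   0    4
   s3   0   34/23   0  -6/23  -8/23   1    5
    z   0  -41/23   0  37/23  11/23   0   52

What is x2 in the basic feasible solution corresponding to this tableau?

x2 is not in the basis, so in the current basic feasible solution x2 = 0.

0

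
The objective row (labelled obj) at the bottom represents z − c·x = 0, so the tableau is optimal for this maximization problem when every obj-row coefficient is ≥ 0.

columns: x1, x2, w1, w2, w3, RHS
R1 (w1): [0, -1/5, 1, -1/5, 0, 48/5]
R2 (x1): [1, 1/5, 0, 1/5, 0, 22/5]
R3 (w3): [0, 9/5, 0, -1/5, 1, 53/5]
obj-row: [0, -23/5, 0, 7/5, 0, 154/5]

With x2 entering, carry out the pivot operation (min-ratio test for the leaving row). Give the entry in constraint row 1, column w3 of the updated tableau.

Ratio test on column x2 — row 1: entry -1/5 ≤ 0; row 2: (22/5)/(1/5) = 22; row 3: (53/5)/(9/5) = 53/9. Minimum is 53/9 at row 3 (w3 leaves); pivot element 9/5.
Divide row 3 by 9/5; eliminate column x2 from the other rows.
Row 1 update in column w3: 0 − (-1/5)·(5/9) = 1/9.

1/9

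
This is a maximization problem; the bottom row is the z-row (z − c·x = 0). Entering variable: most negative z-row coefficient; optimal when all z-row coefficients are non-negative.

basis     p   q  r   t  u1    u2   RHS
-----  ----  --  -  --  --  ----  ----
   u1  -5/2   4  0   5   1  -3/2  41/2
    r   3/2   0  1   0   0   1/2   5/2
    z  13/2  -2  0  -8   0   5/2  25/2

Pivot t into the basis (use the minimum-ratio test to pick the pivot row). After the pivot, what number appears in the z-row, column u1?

8/5

Ratio test on column t — row 1: (41/2)/5 = 41/10; row 2: entry 0 ≤ 0. Minimum is 41/10 at row 1 (u1 leaves); pivot element 5.
Divide row 1 by 5; eliminate column t from the other rows.
z-row update in column u1: 0 − (-8)·(1/5) = 8/5.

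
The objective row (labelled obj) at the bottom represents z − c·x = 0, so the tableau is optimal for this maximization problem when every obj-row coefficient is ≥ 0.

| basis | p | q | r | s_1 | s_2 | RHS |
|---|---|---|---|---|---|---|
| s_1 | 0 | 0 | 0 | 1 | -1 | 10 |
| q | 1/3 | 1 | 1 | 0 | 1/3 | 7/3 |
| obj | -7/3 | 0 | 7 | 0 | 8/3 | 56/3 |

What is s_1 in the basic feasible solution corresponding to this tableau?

s_1 is basic (row 1); its value is the RHS of that row, 10.

10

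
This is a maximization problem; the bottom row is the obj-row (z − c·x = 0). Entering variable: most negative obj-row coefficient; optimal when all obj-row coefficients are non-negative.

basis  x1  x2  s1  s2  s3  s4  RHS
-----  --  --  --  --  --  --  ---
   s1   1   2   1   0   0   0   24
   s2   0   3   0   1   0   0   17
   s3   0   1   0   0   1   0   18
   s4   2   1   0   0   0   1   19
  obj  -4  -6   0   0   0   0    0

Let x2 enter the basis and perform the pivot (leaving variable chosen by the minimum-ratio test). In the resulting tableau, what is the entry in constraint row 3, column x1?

0

Ratio test on column x2 — row 1: 24/2 = 12; row 2: 17/3 = 17/3; row 3: 18/1 = 18; row 4: 19/1 = 19. Minimum is 17/3 at row 2 (s2 leaves); pivot element 3.
Divide row 2 by 3; eliminate column x2 from the other rows.
Row 3 update in column x1: 0 − 1·0 = 0.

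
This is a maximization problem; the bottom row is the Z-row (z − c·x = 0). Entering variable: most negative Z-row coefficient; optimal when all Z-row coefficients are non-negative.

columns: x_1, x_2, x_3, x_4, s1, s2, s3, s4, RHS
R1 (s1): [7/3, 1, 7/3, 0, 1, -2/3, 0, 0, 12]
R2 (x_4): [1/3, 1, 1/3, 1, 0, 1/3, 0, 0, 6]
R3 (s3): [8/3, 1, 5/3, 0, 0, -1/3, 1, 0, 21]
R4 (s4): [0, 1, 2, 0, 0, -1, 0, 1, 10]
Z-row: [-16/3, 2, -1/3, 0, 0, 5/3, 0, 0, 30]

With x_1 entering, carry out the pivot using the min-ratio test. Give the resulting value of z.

Ratio test on column x_1 — row 1: 12/(7/3) = 36/7; row 2: 6/(1/3) = 18; row 3: 21/(8/3) = 63/8; row 4: entry 0 ≤ 0. Minimum is 36/7 at row 1 (s1 leaves); pivot element 7/3.
Pivot on row 1; the Z-row RHS becomes 30 − (-16/3)·(36/7) = 402/7.

402/7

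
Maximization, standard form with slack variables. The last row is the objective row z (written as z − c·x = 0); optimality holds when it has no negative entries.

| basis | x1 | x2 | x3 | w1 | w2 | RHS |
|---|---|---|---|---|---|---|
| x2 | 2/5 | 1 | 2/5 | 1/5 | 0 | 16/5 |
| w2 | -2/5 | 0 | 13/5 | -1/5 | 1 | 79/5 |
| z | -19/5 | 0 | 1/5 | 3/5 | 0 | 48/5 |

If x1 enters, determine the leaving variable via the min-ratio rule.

Column x1 entries and ratios — x2: (16/5)/(2/5) = 8; w2: -2/5 ≤ 0, skip.
Smallest ratio is 8 in the row of x2, so x2 leaves.

x2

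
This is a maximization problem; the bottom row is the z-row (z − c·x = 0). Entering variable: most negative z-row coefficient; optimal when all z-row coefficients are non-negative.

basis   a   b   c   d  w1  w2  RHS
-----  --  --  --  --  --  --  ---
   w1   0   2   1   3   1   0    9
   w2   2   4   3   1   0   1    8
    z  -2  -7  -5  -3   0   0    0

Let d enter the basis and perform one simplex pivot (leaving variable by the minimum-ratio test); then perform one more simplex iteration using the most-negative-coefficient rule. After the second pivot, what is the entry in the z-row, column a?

Ratio test on column d — row 1: 9/3 = 3; row 2: 8/1 = 8. Minimum is 3 at row 1 (w1 leaves); pivot element 3.
Divide row 1 by 3; eliminate column d from the other rows.
Second iteration: most negative z-row entry is -5 in column b, so b enters.
Ratio test on column b — row 1: 3/(2/3) = 9/2; row 2: 5/(10/3) = 3/2. Minimum is 3/2 at row 2 (w2 leaves); pivot element 10/3.
Divide row 2 by 10/3; eliminate column b from the other rows.
After both pivots, the entry at the z-row, column a is 1.

1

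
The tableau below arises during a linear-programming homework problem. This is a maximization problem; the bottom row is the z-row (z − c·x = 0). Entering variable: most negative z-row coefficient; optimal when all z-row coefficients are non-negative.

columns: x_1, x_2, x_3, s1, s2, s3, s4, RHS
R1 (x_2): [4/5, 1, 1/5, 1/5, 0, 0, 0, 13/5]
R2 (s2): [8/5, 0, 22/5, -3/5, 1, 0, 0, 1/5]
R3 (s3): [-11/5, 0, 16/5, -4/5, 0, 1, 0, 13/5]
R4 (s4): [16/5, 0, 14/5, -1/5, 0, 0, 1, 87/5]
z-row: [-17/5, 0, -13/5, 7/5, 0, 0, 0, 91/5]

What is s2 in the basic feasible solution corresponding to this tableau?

1/5

s2 is basic (row 2); its value is the RHS of that row, 1/5.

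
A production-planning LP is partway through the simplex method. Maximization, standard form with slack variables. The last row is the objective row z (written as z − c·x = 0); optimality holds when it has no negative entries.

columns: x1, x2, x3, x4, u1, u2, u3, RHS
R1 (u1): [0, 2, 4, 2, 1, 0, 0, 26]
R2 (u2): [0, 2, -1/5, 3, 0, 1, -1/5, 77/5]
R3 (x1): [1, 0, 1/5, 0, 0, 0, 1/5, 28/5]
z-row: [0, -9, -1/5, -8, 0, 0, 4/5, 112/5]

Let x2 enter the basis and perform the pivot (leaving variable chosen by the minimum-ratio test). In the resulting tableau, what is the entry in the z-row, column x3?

-11/10

Ratio test on column x2 — row 1: 26/2 = 13; row 2: (77/5)/2 = 77/10; row 3: entry 0 ≤ 0. Minimum is 77/10 at row 2 (u2 leaves); pivot element 2.
Divide row 2 by 2; eliminate column x2 from the other rows.
z-row update in column x3: -1/5 − (-9)·(-1/10) = -11/10.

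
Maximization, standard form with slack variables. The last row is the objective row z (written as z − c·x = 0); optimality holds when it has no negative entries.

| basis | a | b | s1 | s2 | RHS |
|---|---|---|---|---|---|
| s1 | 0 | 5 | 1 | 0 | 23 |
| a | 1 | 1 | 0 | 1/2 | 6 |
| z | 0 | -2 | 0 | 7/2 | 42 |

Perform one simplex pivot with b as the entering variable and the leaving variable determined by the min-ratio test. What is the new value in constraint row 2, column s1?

Ratio test on column b — row 1: 23/5 = 23/5; row 2: 6/1 = 6. Minimum is 23/5 at row 1 (s1 leaves); pivot element 5.
Divide row 1 by 5; eliminate column b from the other rows.
Row 2 update in column s1: 0 − 1·(1/5) = -1/5.

-1/5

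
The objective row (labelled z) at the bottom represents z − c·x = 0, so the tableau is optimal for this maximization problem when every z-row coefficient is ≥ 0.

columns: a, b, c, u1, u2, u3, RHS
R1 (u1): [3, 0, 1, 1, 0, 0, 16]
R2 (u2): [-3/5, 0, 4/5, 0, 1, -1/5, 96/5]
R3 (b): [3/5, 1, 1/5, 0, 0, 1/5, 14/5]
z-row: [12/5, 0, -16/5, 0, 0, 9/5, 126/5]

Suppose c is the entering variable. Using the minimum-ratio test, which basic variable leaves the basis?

Column c entries and ratios — u1: 16/1 = 16; u2: (96/5)/(4/5) = 24; b: (14/5)/(1/5) = 14.
Smallest ratio is 14 in the row of b, so b leaves.

b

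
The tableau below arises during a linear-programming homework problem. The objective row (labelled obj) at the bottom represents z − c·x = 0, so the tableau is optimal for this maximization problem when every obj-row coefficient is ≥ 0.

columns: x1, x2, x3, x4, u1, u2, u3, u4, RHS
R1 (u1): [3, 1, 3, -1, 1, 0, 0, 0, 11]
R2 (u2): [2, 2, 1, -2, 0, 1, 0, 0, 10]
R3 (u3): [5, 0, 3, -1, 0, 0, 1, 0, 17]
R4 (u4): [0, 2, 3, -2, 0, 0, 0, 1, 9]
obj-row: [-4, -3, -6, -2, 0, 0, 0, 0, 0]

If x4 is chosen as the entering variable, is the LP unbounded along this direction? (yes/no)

yes

Every constraint-row entry in column x4 is ≤ 0, so increasing x4 is unbounded.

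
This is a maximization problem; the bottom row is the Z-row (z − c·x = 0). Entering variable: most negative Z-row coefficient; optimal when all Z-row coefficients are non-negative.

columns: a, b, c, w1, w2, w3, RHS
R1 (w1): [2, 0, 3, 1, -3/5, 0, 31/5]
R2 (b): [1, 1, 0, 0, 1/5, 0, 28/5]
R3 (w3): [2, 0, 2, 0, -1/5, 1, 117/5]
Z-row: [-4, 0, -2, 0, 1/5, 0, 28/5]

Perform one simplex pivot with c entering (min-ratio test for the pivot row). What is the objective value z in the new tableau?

Ratio test on column c — row 1: (31/5)/3 = 31/15; row 2: entry 0 ≤ 0; row 3: (117/5)/2 = 117/10. Minimum is 31/15 at row 1 (w1 leaves); pivot element 3.
Pivot on row 1; the Z-row RHS becomes 28/5 − (-2)·(31/15) = 146/15.

146/15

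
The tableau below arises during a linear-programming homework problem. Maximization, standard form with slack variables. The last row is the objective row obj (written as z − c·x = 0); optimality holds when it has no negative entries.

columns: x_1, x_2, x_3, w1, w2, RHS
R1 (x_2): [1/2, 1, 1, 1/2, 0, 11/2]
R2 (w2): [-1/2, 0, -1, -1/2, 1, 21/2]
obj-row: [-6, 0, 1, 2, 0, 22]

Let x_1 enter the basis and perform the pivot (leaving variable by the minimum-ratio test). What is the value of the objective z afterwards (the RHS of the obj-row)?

88

Ratio test on column x_1 — row 1: (11/2)/(1/2) = 11; row 2: entry -1/2 ≤ 0. Minimum is 11 at row 1 (x_2 leaves); pivot element 1/2.
Pivot on row 1; the obj-row RHS becomes 22 − (-6)·11 = 88.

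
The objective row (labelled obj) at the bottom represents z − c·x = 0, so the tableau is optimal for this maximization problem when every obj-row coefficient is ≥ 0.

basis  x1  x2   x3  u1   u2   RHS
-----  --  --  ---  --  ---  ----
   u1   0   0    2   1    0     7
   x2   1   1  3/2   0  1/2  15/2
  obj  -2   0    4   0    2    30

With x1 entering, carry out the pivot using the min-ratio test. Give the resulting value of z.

45

Ratio test on column x1 — row 1: entry 0 ≤ 0; row 2: (15/2)/1 = 15/2. Minimum is 15/2 at row 2 (x2 leaves); pivot element 1.
Pivot on row 2; the obj-row RHS becomes 30 − (-2)·(15/2) = 45.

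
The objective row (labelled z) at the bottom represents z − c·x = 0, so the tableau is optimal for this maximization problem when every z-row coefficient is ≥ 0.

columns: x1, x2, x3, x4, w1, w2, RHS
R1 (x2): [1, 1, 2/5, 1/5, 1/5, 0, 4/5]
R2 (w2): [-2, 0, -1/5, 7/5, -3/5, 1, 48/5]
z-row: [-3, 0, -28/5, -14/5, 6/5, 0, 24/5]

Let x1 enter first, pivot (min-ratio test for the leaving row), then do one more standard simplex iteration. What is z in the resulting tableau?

16

Ratio test on column x1 — row 1: (4/5)/1 = 4/5; row 2: entry -2 ≤ 0. Minimum is 4/5 at row 1 (x2 leaves); pivot element 1.
Pivot on row 1; the z-row RHS becomes 24/5 − (-3)·(4/5) = 36/5.
Next entering variable (most negative z-row entry -22/5): x3.
Ratio test on column x3 — row 1: (4/5)/(2/5) = 2; row 2: (56/5)/(3/5) = 56/3. Minimum is 2 at row 1 (x1 leaves); pivot element 2/5.
After the second pivot the z-row RHS is 36/5 − (-22/5)·2 = 16.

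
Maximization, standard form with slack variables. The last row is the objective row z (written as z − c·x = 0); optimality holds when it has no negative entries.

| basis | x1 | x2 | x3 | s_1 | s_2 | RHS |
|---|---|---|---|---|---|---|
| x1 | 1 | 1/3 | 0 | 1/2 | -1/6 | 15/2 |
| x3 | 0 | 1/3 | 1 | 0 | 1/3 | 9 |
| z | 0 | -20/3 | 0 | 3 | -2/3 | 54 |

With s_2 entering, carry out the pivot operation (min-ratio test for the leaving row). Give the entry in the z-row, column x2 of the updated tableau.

-6

Ratio test on column s_2 — row 1: entry -1/6 ≤ 0; row 2: 9/(1/3) = 27. Minimum is 27 at row 2 (x3 leaves); pivot element 1/3.
Divide row 2 by 1/3; eliminate column s_2 from the other rows.
z-row update in column x2: -20/3 − (-2/3)·1 = -6.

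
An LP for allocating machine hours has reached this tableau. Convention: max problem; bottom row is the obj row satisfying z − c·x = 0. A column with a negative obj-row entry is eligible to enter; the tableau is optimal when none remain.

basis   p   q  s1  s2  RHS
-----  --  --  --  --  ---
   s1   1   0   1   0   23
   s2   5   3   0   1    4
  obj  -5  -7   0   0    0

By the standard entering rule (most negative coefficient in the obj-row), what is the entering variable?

q

Negative obj-row entries: p: -5, q: -7.
The most negative is -7 in column q, so q enters.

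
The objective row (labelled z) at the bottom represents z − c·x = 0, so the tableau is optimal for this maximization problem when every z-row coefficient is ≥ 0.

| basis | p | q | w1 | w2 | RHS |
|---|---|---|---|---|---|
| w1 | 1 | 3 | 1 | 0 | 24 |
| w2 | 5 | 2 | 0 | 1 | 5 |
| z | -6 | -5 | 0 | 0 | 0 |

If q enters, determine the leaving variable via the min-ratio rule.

Column q entries and ratios — w1: 24/3 = 8; w2: 5/2 = 5/2.
Smallest ratio is 5/2 in the row of w2, so w2 leaves.

w2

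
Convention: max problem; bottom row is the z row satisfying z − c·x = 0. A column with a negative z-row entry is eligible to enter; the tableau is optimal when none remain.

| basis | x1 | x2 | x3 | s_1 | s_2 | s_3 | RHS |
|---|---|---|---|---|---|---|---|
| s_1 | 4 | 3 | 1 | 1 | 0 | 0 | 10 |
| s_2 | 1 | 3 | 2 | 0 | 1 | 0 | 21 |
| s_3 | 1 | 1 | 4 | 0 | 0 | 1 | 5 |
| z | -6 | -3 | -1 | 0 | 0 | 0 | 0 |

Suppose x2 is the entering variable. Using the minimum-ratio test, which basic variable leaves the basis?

s_1

Column x2 entries and ratios — s_1: 10/3 = 10/3; s_2: 21/3 = 7; s_3: 5/1 = 5.
Smallest ratio is 10/3 in the row of s_1, so s_1 leaves.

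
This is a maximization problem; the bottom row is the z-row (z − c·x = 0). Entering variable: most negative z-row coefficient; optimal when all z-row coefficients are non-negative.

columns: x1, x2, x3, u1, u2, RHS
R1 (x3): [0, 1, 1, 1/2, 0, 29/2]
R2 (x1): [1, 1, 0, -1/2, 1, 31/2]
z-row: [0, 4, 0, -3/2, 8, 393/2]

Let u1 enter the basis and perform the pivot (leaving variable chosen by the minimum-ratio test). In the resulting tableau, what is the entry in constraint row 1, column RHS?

Ratio test on column u1 — row 1: (29/2)/(1/2) = 29; row 2: entry -1/2 ≤ 0. Minimum is 29 at row 1 (x3 leaves); pivot element 1/2.
Divide row 1 by 1/2; eliminate column u1 from the other rows.
In the new row 1, the RHS entry is the old entry divided by the pivot: (29/2)/(1/2) = 29.

29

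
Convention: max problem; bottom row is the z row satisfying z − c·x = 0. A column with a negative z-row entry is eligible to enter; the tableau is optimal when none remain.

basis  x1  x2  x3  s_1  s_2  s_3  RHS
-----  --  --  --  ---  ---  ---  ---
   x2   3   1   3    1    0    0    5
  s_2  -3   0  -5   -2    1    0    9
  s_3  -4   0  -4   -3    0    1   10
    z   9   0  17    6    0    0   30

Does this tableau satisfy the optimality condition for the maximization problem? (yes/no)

Every z-row coefficient is ≥ 0, so the tableau is optimal.

yes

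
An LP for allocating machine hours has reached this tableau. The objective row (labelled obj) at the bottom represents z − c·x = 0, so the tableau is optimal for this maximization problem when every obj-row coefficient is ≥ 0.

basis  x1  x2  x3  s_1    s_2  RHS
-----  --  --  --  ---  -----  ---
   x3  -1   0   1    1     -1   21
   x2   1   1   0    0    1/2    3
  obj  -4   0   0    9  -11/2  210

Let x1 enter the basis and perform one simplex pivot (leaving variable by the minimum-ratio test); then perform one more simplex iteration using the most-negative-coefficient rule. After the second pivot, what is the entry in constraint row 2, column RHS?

6

Ratio test on column x1 — row 1: entry -1 ≤ 0; row 2: 3/1 = 3. Minimum is 3 at row 2 (x2 leaves); pivot element 1.
Divide row 2 by 1; eliminate column x1 from the other rows.
Second iteration: most negative obj-row entry is -7/2 in column s_2, so s_2 enters.
Ratio test on column s_2 — row 1: entry -1/2 ≤ 0; row 2: 3/(1/2) = 6. Minimum is 6 at row 2 (x1 leaves); pivot element 1/2.
Divide row 2 by 1/2; eliminate column s_2 from the other rows.
After both pivots, the entry at constraint row 2, column RHS is 6.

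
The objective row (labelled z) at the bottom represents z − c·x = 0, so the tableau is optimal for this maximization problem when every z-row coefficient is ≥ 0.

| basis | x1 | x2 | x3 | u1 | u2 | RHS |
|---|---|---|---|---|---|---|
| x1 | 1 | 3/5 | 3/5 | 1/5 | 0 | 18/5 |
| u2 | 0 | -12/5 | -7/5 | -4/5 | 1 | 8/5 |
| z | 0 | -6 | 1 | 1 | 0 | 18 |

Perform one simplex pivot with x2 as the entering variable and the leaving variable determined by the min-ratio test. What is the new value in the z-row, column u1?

3

Ratio test on column x2 — row 1: (18/5)/(3/5) = 6; row 2: entry -12/5 ≤ 0. Minimum is 6 at row 1 (x1 leaves); pivot element 3/5.
Divide row 1 by 3/5; eliminate column x2 from the other rows.
z-row update in column u1: 1 − (-6)·(1/3) = 3.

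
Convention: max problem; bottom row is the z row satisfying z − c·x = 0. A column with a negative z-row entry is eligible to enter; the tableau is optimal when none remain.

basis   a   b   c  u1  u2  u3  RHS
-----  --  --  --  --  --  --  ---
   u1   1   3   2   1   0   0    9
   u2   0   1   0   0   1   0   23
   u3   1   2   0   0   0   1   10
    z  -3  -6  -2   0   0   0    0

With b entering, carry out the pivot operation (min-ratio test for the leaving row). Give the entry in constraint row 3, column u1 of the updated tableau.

-2/3

Ratio test on column b — row 1: 9/3 = 3; row 2: 23/1 = 23; row 3: 10/2 = 5. Minimum is 3 at row 1 (u1 leaves); pivot element 3.
Divide row 1 by 3; eliminate column b from the other rows.
Row 3 update in column u1: 0 − 2·(1/3) = -2/3.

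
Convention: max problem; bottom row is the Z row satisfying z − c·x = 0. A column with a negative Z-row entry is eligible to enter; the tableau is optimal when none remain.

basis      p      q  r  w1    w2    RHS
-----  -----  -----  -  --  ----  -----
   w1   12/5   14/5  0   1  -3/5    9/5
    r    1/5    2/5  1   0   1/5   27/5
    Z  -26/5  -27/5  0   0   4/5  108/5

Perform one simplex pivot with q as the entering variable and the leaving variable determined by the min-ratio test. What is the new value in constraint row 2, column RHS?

Ratio test on column q — row 1: (9/5)/(14/5) = 9/14; row 2: (27/5)/(2/5) = 27/2. Minimum is 9/14 at row 1 (w1 leaves); pivot element 14/5.
Divide row 1 by 14/5; eliminate column q from the other rows.
Row 2 update in column RHS: 27/5 − (2/5)·(9/14) = 36/7.

36/7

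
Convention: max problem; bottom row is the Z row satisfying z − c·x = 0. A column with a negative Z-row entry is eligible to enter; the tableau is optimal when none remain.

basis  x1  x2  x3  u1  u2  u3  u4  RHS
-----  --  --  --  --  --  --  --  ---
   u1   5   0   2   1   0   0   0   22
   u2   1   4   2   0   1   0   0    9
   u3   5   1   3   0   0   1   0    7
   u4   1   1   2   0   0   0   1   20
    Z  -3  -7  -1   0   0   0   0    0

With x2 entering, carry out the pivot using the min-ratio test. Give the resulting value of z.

Ratio test on column x2 — row 1: entry 0 ≤ 0; row 2: 9/4 = 9/4; row 3: 7/1 = 7; row 4: 20/1 = 20. Minimum is 9/4 at row 2 (u2 leaves); pivot element 4.
Pivot on row 2; the Z-row RHS becomes 0 − (-7)·(9/4) = 63/4.

63/4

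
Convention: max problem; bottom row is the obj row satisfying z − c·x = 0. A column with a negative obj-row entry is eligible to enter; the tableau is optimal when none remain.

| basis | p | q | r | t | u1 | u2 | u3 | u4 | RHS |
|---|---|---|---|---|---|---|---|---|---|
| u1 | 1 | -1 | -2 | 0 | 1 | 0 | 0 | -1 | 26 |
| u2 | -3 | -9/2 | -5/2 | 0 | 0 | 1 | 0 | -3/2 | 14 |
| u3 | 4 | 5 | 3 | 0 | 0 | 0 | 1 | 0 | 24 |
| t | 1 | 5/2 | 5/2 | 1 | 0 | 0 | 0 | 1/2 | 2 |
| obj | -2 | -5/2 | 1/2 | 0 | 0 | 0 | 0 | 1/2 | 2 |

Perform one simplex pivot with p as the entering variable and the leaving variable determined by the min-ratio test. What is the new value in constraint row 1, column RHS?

Ratio test on column p — row 1: 26/1 = 26; row 2: entry -3 ≤ 0; row 3: 24/4 = 6; row 4: 2/1 = 2. Minimum is 2 at row 4 (t leaves); pivot element 1.
Divide row 4 by 1; eliminate column p from the other rows.
Row 1 update in column RHS: 26 − 1·2 = 24.

24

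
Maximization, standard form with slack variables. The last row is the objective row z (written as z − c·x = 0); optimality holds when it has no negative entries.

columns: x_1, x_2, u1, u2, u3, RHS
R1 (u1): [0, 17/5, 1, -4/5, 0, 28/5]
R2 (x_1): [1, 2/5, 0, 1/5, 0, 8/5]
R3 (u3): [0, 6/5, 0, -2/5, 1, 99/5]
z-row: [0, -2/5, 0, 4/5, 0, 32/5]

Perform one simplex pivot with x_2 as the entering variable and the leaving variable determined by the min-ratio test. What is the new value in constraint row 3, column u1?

-6/17

Ratio test on column x_2 — row 1: (28/5)/(17/5) = 28/17; row 2: (8/5)/(2/5) = 4; row 3: (99/5)/(6/5) = 33/2. Minimum is 28/17 at row 1 (u1 leaves); pivot element 17/5.
Divide row 1 by 17/5; eliminate column x_2 from the other rows.
Row 3 update in column u1: 0 − (6/5)·(5/17) = -6/17.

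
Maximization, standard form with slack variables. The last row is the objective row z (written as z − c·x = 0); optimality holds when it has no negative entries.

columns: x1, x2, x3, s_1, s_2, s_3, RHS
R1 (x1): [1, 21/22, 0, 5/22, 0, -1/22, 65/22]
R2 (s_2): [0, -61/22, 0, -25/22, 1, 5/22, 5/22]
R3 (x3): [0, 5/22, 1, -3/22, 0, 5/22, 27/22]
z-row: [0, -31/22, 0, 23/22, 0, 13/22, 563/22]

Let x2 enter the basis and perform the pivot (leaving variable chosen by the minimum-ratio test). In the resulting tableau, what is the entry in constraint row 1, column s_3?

Ratio test on column x2 — row 1: (65/22)/(21/22) = 65/21; row 2: entry -61/22 ≤ 0; row 3: (27/22)/(5/22) = 27/5. Minimum is 65/21 at row 1 (x1 leaves); pivot element 21/22.
Divide row 1 by 21/22; eliminate column x2 from the other rows.
In the new row 1, the s_3 entry is the old entry divided by the pivot: (-1/22)/(21/22) = -1/21.

-1/21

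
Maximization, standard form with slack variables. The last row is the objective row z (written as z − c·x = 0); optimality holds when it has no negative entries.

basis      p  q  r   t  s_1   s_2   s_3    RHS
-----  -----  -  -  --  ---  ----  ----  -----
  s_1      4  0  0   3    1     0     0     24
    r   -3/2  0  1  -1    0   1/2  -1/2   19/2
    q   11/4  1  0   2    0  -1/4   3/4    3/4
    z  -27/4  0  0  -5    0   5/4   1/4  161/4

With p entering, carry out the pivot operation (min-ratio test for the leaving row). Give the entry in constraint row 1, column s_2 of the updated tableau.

4/11

Ratio test on column p — row 1: 24/4 = 6; row 2: entry -3/2 ≤ 0; row 3: (3/4)/(11/4) = 3/11. Minimum is 3/11 at row 3 (q leaves); pivot element 11/4.
Divide row 3 by 11/4; eliminate column p from the other rows.
Row 1 update in column s_2: 0 − 4·(-1/11) = 4/11.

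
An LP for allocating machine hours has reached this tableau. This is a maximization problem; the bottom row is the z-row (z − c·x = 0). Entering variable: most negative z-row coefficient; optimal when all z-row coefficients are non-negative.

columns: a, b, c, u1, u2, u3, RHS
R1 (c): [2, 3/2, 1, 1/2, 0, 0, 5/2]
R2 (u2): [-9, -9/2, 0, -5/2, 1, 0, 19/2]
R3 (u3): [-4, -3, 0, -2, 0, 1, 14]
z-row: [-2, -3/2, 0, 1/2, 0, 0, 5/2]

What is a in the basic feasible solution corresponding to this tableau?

0

a is not in the basis, so in the current basic feasible solution a = 0.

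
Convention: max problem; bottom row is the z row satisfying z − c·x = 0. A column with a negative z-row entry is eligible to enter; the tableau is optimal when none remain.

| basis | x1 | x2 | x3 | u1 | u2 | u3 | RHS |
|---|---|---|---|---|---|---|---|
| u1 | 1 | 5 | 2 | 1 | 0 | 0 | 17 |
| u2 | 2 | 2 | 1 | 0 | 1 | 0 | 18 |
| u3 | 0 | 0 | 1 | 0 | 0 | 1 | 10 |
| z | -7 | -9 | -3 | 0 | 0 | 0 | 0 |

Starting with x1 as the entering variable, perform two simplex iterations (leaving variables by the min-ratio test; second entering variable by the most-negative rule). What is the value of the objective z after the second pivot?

Ratio test on column x1 — row 1: 17/1 = 17; row 2: 18/2 = 9; row 3: entry 0 ≤ 0. Minimum is 9 at row 2 (u2 leaves); pivot element 2.
Pivot on row 2; the z-row RHS becomes 0 − (-7)·9 = 63.
Next entering variable (most negative z-row entry -2): x2.
Ratio test on column x2 — row 1: 8/4 = 2; row 2: 9/1 = 9; row 3: entry 0 ≤ 0. Minimum is 2 at row 1 (u1 leaves); pivot element 4.
After the second pivot the z-row RHS is 63 − (-2)·2 = 67.

67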